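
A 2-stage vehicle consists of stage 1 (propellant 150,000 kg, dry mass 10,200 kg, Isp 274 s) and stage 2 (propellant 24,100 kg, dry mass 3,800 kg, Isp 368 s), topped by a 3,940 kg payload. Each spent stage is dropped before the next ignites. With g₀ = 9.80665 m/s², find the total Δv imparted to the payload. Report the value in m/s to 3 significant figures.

Δv ≈ 9190 m/s

Ignition mass of stage 1 = 150,000+10,200 + 24,100+3,800 + 3,940 = 192,040 kg.
Stage 1: m₀ = 192,040 kg, m_f = 192,040 − 150,000 = 42,040 kg; Δv = 274×9.80665×ln(4.568) = 2687.0×1.5191 ≈ 4082 m/s.
Stage 2: m₀ = 31,840 kg, m_f = 31,840 − 24,100 = 7,740 kg; Δv = 368×9.80665×ln(4.114) = 3608.8×1.4143 ≈ 5104 m/s.
Total Δv = 4082 + 5104 = 9186 m/s.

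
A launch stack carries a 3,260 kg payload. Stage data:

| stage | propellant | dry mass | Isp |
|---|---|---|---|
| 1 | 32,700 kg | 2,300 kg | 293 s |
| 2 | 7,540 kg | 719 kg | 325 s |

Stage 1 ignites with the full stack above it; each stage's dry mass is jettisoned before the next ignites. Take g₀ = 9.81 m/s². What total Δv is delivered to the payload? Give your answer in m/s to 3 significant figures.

Ignition mass of stage 1 = 32,700+2,300 + 7,540+719 + 3,260 = 46,519 kg.
Stage 1: m₀ = 46,519 kg, m_f = 46,519 − 32,700 = 13,819 kg; Δv = 293×9.81×ln(3.366) = 2874.3×1.2138 ≈ 3489 m/s.
Stage 2: m₀ = 11,519 kg, m_f = 11,519 − 7,540 = 3,979 kg; Δv = 325×9.81×ln(2.895) = 3188.2×1.0630 ≈ 3389 m/s.
Total Δv = 3489 + 3389 = 6878 m/s.

Δv ≈ 6880 m/s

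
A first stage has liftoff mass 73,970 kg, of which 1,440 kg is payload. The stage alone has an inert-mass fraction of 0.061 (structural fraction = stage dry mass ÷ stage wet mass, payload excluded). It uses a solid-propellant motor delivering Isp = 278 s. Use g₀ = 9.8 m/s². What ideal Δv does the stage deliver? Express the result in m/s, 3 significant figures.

Δv ≈ 6910 m/s

Stage wet mass = m₀ − payload = 73,970 − 1,440 = 72,530 kg.
Stage dry mass = ε × stage wet mass = 0.061 × 72,530 = 4,424.33 kg.
Burnout mass m_f = stage dry + payload = 4,424.33 + 1,440 = 5,864.33 kg.
v_e = Isp · g₀ = 278 × 9.8 = 2724.4 m/s.
Using Δv = v_e ln(m₀/m_f): Δv = v_e · ln(73,970/5,864.33) = 2724.4 × ln(12.61) = 2724.4 × 2.5348 ≈ 6906 m/s.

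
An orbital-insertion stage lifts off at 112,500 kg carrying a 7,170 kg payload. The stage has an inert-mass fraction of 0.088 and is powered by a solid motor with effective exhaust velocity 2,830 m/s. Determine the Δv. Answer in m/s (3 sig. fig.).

Stage wet mass = m₀ − payload = 112,500 − 7,170 = 105,330 kg.
Stage dry mass = ε × stage wet mass = 0.088 × 105,330 = 9,269.04 kg.
Burnout mass m_f = stage dry + payload = 9,269.04 + 7,170 = 16,439.04 kg.
Δv = v_e · ln(112,500/16,439.04) = 2830.0 × ln(6.843) = 2830.0 × 1.9233 ≈ 5443 m/s.

Δv ≈ 5440 m/s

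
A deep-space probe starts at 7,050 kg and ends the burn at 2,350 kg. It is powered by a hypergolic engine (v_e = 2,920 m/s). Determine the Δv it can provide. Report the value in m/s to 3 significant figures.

Rocket equation: Δv = v_e · ln(m₀/m_f) = 2920.0 × ln(3) = 2920.0 × 1.0986 ≈ 3207.9 m/s.

Δv ≈ 3210 m/s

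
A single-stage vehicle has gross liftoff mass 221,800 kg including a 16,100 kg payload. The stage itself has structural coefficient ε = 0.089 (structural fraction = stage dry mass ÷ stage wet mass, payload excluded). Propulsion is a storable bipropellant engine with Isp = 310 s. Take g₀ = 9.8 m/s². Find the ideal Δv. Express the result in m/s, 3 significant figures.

Stage wet mass = m₀ − payload = 221,800 − 16,100 = 205,700 kg.
Stage dry mass = ε × stage wet mass = 0.089 × 205,700 = 18,307.3 kg.
Burnout mass m_f = stage dry + payload = 18,307.3 + 16,100 = 34,407.3 kg.
v_e = Isp · g₀ = 310 × 9.8 = 3038.0 m/s.
From the ideal rocket equation, Δv = v_e · ln(221,800/34,407.3) = 3038.0 × ln(6.446) = 3038.0 × 1.8635 ≈ 5661 m/s.

Δv ≈ 5660 m/s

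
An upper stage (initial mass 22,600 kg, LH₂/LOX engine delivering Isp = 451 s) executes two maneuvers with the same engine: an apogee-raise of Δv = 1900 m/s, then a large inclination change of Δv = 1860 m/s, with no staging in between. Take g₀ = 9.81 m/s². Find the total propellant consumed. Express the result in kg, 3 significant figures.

v_e = Isp · g₀ = 451 × 9.81 = 4424.3 m/s.
After the first burn: m = 22600 × exp(−1900/4424.3) = 22600 × 0.65087 = 14,709.7 kg.
After the second burn: m = 14,709.7 × exp(−1860/4424.3) = 14,709.7 × 0.65678 = 9,661.04 kg.
Total propellant = m₀ − m_final = 22600 − 9,661.04 = 12,938.96 kg.

total propellant consumed ≈ 12900 kg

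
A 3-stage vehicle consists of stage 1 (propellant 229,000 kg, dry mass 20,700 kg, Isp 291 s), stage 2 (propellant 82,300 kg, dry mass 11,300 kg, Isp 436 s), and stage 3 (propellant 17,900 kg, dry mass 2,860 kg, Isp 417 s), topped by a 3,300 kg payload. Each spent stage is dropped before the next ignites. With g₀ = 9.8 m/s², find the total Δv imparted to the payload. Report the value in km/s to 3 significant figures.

Ignition mass of stage 1 = 229,000+20,700 + 82,300+11,300 + 17,900+2,860 + 3,300 = 367,360 kg.
Stage 1: m₀ = 367,360 kg, m_f = 367,360 − 229,000 = 138,360 kg; Δv = 291×9.8×ln(2.655) = 2851.8×0.9765 ≈ 2785 m/s.
Stage 2: m₀ = 117,660 kg, m_f = 117,660 − 82,300 = 35,360 kg; Δv = 436×9.8×ln(3.327) = 4272.8×1.2022 ≈ 5137 m/s.
Stage 3: m₀ = 24,060 kg, m_f = 24,060 − 17,900 = 6,160 kg; Δv = 417×9.8×ln(3.906) = 4086.6×1.3625 ≈ 5568 m/s.
Total Δv = 2785 + 5137 + 5568 = 13490 m/s.

Δv ≈ 13.5 km/s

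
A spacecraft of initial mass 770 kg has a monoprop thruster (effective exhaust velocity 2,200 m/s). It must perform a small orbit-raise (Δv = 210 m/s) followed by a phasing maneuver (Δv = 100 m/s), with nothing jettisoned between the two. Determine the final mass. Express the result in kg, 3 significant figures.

final mass ≈ 669 kg

After the first burn: m = 770 × exp(−210/2200.0) = 770 × 0.90896 = 699.899 kg.
After the second burn: m = 699.899 × exp(−100/2200.0) = 699.899 × 0.95556 = 668.795 kg.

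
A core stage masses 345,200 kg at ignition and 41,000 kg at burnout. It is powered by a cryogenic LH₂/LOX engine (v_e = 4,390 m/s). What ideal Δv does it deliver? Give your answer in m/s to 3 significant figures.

Δv ≈ 9350 m/s

Δv = v_e · ln(m₀/m_f) = 4390.0 × ln(8.42) = 4390.0 × 2.1306 ≈ 9353.1 m/s.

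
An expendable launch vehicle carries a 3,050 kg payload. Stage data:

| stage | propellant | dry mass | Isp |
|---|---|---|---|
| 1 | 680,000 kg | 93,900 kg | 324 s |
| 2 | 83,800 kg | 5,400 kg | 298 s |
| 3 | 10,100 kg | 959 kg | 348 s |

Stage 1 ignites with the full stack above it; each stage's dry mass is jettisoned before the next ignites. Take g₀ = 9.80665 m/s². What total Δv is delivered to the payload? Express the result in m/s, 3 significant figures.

Δv ≈ 13900 m/s

Ignition mass of stage 1 = 680,000+93,900 + 83,800+5,400 + 10,100+959 + 3,050 = 877,209 kg.
Stage 1: m₀ = 877,209 kg, m_f = 877,209 − 680,000 = 197,209 kg; Δv = 324×9.80665×ln(4.448) = 3177.4×1.4925 ≈ 4742 m/s.
Stage 2: m₀ = 103,309 kg, m_f = 103,309 − 83,800 = 19,509 kg; Δv = 298×9.80665×ln(5.295) = 2922.4×1.6668 ≈ 4871 m/s.
Stage 3: m₀ = 14,109 kg, m_f = 14,109 − 10,100 = 4,009 kg; Δv = 348×9.80665×ln(3.519) = 3412.7×1.2583 ≈ 4294 m/s.
Total Δv = 4742 + 4871 + 4294 = 13907 m/s.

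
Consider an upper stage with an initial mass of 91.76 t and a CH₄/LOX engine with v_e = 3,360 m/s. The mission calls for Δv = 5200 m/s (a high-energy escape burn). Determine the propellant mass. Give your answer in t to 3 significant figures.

propellant mass ≈ 72.2 t

m₀/m_f = exp(Δv / v_e) = exp(5200 / 3360.0) = exp(1.5476) = 4.7003.
m_f = 91.76 / 4.7003 = 19.5222 t, so propellant = m₀ − m_f = 91.76 − 19.5222 = 72.2378 t.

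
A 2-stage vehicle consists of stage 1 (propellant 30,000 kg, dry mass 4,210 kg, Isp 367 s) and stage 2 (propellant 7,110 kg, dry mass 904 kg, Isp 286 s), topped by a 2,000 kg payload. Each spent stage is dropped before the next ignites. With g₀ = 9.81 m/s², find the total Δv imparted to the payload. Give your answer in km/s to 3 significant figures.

Ignition mass of stage 1 = 30,000+4,210 + 7,110+904 + 2,000 = 44,224 kg.
Stage 1: m₀ = 44,224 kg, m_f = 44,224 − 30,000 = 14,224 kg; Δv = 367×9.81×ln(3.109) = 3600.3×1.1343 ≈ 4084 m/s.
Stage 2: m₀ = 10,014 kg, m_f = 10,014 − 7,110 = 2,904 kg; Δv = 286×9.81×ln(3.448) = 2805.7×1.2379 ≈ 3473 m/s.
Total Δv = 4084 + 3473 = 7557 m/s.

Δv ≈ 7.56 km/s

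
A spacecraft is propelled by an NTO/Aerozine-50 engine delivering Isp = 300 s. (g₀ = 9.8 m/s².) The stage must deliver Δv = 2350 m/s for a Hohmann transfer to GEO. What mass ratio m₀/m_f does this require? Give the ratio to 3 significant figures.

v_e = Isp · g₀ = 300 × 9.8 = 2940.0 m/s.
From the ideal rocket equation, m₀/m_f = exp(Δv / v_e) = exp(2350 / 2940.0) = exp(0.7993) = 2.2240.

mass ratio ≈ 2.22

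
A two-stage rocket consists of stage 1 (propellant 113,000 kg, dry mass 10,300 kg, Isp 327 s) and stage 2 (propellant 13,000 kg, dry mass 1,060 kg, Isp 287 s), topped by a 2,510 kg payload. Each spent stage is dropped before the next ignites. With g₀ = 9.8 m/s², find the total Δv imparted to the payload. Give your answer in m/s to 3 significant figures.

Ignition mass of stage 1 = 113,000+10,300 + 13,000+1,060 + 2,510 = 139,870 kg.
Stage 1: m₀ = 139,870 kg, m_f = 139,870 − 113,000 = 26,870 kg; Δv = 327×9.8×ln(5.205) = 3204.6×1.6497 ≈ 5287 m/s.
Stage 2: m₀ = 16,570 kg, m_f = 16,570 − 13,000 = 3,570 kg; Δv = 287×9.8×ln(4.641) = 2812.6×1.5350 ≈ 4317 m/s.
Total Δv = 5287 + 4317 = 9604 m/s.

Δv ≈ 9600 m/s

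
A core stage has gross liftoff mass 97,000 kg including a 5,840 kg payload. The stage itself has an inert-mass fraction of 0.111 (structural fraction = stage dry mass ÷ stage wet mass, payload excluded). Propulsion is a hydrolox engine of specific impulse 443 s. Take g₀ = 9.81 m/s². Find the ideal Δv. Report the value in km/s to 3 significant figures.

Stage wet mass = m₀ − payload = 97,000 − 5,840 = 91,160 kg.
Stage dry mass = ε × stage wet mass = 0.111 × 91,160 = 10,118.8 kg.
Burnout mass m_f = stage dry + payload = 10,118.8 + 5,840 = 15,958.8 kg.
v_e = Isp · g₀ = 443 × 9.81 = 4345.8 m/s.
Δv = v_e · ln(97,000/15,958.8) = 4345.8 × ln(6.078) = 4345.8 × 1.8047 ≈ 7843 m/s.

Δv ≈ 7.84 km/s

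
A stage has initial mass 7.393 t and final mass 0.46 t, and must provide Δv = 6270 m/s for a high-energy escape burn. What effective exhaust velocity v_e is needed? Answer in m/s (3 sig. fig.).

ln(m₀/m_f) = ln(7393/460) = ln(16.07) = 2.7771.
Rocket equation: v_e = Δv / ln(m₀/m_f) = 6270 / 2.7771 = 2257.8 m/s.

v_e ≈ 2260 m/s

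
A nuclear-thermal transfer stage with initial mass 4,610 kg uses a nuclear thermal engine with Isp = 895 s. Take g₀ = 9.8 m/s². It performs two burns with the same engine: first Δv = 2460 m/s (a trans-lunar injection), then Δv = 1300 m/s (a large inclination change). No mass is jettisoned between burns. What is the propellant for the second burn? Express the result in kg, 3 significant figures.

propellant for the second burn ≈ 480 kg

v_e = Isp · g₀ = 895 × 9.8 = 8771.0 m/s.
After the first burn: m = 4610 × exp(−2460/8771.0) = 4610 × 0.75543 = 3,482.53 kg.
After the second burn: m = 3,482.53 × exp(−1300/8771.0) = 3,482.53 × 0.86225 = 3,002.81 kg.
Second-burn propellant = 3,482.53 − 3,002.81 = 479.72 kg.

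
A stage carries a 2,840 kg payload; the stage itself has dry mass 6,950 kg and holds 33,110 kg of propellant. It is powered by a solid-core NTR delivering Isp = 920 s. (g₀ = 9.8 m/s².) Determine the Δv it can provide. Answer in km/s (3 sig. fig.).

v_e = Isp · g₀ = 920 × 9.8 = 9016.0 m/s.
m₀ = payload + dry + propellant = 2,840 + 6,950 + 33,110 = 42,900 kg.
m_f = payload + dry = 2,840 + 6,950 = 9,790 kg.
Δv = v_e · ln(m₀/m_f) = 9016.0 × ln(4.382) = 9016.0 × 1.4775 ≈ 13321.2 m/s.

Δv ≈ 13.3 km/s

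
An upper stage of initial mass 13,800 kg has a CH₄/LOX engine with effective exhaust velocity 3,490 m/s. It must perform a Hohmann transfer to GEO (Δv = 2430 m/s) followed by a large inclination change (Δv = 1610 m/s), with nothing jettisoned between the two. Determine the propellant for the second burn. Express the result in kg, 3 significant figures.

After the first burn: m = 13800 × exp(−2430/3490.0) = 13800 × 0.49844 = 6,878.47 kg.
After the second burn: m = 6,878.47 × exp(−1610/3490.0) = 6,878.47 × 0.63045 = 4,336.53 kg.
Second-burn propellant = 6,878.47 − 4,336.53 = 2,541.94 kg.

propellant for the second burn ≈ 2540 kg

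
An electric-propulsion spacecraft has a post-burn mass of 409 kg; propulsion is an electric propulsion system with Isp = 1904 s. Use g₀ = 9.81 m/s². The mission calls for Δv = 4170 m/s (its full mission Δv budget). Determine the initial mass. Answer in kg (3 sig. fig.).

initial mass ≈ 511 kg

v_e = Isp · g₀ = 1904 × 9.81 = 18678.2 m/s.
Rocket equation: m₀/m_f = exp(Δv / v_e) = exp(4170 / 18678.2) = exp(0.2233) = 1.2501.
m₀ = m_f × 1.2501 = 409 × 1.2501 = 511.291 kg.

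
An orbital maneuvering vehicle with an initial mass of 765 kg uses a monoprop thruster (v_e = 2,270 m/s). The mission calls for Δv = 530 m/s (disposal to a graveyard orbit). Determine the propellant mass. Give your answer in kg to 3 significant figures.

m₀/m_f = exp(Δv / v_e) = exp(530 / 2270.0) = exp(0.2335) = 1.2630.
m_f = 765 / 1.2630 = 605.701 kg, so propellant = m₀ − m_f = 765 − 605.701 = 159.299 kg.

propellant mass ≈ 159 kg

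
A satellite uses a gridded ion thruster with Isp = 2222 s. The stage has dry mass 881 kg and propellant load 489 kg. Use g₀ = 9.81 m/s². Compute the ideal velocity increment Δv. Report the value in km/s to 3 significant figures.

v_e = Isp · g₀ = 2222 × 9.81 = 21797.8 m/s.
m₀ = m_dry + m_prop = 881 + 489 = 1,370 kg.
Rocket equation: Δv = v_e · ln(m₀/m_f) = 21797.8 × ln(1.555) = 21797.8 × 0.4415 ≈ 9623.9 m/s.

Δv ≈ 9.62 km/s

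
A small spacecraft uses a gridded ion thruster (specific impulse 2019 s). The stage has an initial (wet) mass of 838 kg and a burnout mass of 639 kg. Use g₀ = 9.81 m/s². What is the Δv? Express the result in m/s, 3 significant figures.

Δv ≈ 5370 m/s

v_e = Isp · g₀ = 2019 × 9.81 = 19806.4 m/s.
Δv = v_e · ln(m₀/m_f) = 19806.4 × ln(1.311) = 19806.4 × 0.2711 ≈ 5369.8 m/s.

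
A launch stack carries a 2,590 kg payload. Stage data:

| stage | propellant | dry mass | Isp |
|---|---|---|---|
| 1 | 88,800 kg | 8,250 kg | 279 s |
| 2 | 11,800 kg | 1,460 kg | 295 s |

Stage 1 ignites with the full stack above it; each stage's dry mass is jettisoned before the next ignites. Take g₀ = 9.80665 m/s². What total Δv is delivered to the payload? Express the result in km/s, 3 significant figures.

Δv ≈ 8.17 km/s

Ignition mass of stage 1 = 88,800+8,250 + 11,800+1,460 + 2,590 = 112,900 kg.
Stage 1: m₀ = 112,900 kg, m_f = 112,900 − 88,800 = 24,100 kg; Δv = 279×9.80665×ln(4.685) = 2736.1×1.5443 ≈ 4225 m/s.
Stage 2: m₀ = 15,850 kg, m_f = 15,850 − 11,800 = 4,050 kg; Δv = 295×9.80665×ln(3.914) = 2893.0×1.3645 ≈ 3947 m/s.
Total Δv = 4225 + 3947 = 8172 m/s.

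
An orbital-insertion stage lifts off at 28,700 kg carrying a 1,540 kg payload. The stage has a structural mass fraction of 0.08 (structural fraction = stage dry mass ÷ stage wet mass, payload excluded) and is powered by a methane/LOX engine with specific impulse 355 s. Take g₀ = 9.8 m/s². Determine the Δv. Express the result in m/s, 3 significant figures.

Δv ≈ 7110 m/s

Stage wet mass = m₀ − payload = 28,700 − 1,540 = 27,160 kg.
Stage dry mass = ε × stage wet mass = 0.08 × 27,160 = 2,172.8 kg.
Burnout mass m_f = stage dry + payload = 2,172.8 + 1,540 = 3,712.8 kg.
v_e = Isp · g₀ = 355 × 9.8 = 3479.0 m/s.
By the Tsiolkovsky rocket equation, Δv = v_e · ln(28,700/3,712.8) = 3479.0 × ln(7.73) = 3479.0 × 2.0451 ≈ 7115 m/s.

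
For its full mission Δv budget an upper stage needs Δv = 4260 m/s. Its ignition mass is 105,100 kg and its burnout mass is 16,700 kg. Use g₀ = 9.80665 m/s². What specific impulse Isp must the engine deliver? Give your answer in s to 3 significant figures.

ln(m₀/m_f) = ln(105100/16700) = ln(6.293) = 1.8395.
By the Tsiolkovsky rocket equation, v_e = Δv / ln(m₀/m_f) = 4260 / 1.8395 = 2315.8 m/s.
Isp = v_e / g₀ = 2315.8 / 9.80665 = 236.2 s.

Isp ≈ 236 s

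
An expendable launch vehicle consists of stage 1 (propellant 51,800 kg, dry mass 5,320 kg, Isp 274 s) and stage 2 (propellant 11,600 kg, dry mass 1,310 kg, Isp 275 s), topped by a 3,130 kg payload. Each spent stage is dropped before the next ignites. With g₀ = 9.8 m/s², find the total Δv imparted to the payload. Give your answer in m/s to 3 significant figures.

Δv ≈ 6770 m/s

Ignition mass of stage 1 = 51,800+5,320 + 11,600+1,310 + 3,130 = 73,160 kg.
Stage 1: m₀ = 73,160 kg, m_f = 73,160 − 51,800 = 21,360 kg; Δv = 274×9.8×ln(3.425) = 2685.2×1.2311 ≈ 3306 m/s.
Stage 2: m₀ = 16,040 kg, m_f = 16,040 − 11,600 = 4,440 kg; Δv = 275×9.8×ln(3.613) = 2695.0×1.2844 ≈ 3462 m/s.
Total Δv = 3306 + 3462 = 6768 m/s.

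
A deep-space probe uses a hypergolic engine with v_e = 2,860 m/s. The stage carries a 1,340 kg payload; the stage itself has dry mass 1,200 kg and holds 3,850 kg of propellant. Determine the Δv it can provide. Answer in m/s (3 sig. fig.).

m₀ = payload + dry + propellant = 1,340 + 1,200 + 3,850 = 6,390 kg.
m_f = payload + dry = 1,340 + 1,200 = 2,540 kg.
Δv = v_e · ln(m₀/m_f) = 2860.0 × ln(2.516) = 2860.0 × 0.9226 ≈ 2638.6 m/s.

Δv ≈ 2640 m/s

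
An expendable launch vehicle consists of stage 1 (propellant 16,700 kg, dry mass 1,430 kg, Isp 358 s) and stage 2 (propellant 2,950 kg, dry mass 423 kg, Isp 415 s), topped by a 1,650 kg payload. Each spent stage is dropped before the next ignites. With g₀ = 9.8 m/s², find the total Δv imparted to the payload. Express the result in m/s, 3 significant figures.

Δv ≈ 8080 m/s

Ignition mass of stage 1 = 16,700+1,430 + 2,950+423 + 1,650 = 23,153 kg.
Stage 1: m₀ = 23,153 kg, m_f = 23,153 − 16,700 = 6,453 kg; Δv = 358×9.8×ln(3.588) = 3508.4×1.2776 ≈ 4482 m/s.
Stage 2: m₀ = 5,023 kg, m_f = 5,023 − 2,950 = 2,073 kg; Δv = 415×9.8×ln(2.423) = 4067.0×0.8850 ≈ 3599 m/s.
Total Δv = 4482 + 3599 = 8081 m/s.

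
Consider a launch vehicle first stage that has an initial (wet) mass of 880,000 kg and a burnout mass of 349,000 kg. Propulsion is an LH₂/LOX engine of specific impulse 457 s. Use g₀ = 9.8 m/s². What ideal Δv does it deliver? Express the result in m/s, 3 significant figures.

Δv ≈ 4140 m/s

v_e = Isp · g₀ = 457 × 9.8 = 4478.6 m/s.
Δv = v_e · ln(m₀/m_f) = 4478.6 × ln(2.521) = 4478.6 × 0.9248 ≈ 4142.0 m/s.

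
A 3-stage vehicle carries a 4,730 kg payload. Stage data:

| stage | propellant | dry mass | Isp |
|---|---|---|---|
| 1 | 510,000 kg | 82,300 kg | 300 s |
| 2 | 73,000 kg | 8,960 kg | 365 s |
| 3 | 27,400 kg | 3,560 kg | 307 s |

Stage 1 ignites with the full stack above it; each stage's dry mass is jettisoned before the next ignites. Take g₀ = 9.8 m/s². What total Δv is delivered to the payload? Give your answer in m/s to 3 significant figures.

Ignition mass of stage 1 = 510,000+82,300 + 73,000+8,960 + 27,400+3,560 + 4,730 = 709,950 kg.
Stage 1: m₀ = 709,950 kg, m_f = 709,950 − 510,000 = 199,950 kg; Δv = 300×9.8×ln(3.551) = 2940.0×1.2671 ≈ 3725 m/s.
Stage 2: m₀ = 117,650 kg, m_f = 117,650 − 73,000 = 44,650 kg; Δv = 365×9.8×ln(2.635) = 3577.0×0.9689 ≈ 3466 m/s.
Stage 3: m₀ = 35,690 kg, m_f = 35,690 − 27,400 = 8,290 kg; Δv = 307×9.8×ln(4.305) = 3008.6×1.4598 ≈ 4392 m/s.
Total Δv = 3725 + 3466 + 4392 = 11583 m/s.

Δv ≈ 11600 m/s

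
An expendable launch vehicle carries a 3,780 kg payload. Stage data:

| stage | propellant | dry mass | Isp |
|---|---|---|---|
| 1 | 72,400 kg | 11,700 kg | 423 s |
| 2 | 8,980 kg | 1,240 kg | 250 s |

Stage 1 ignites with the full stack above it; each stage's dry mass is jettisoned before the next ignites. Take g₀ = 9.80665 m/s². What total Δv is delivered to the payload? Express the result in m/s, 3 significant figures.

Δv ≈ 8070 m/s

Ignition mass of stage 1 = 72,400+11,700 + 8,980+1,240 + 3,780 = 98,100 kg.
Stage 1: m₀ = 98,100 kg, m_f = 98,100 − 72,400 = 25,700 kg; Δv = 423×9.80665×ln(3.817) = 4148.2×1.3395 ≈ 5557 m/s.
Stage 2: m₀ = 14,000 kg, m_f = 14,000 − 8,980 = 5,020 kg; Δv = 250×9.80665×ln(2.789) = 2451.7×1.0256 ≈ 2514 m/s.
Total Δv = 5557 + 2514 = 8071 m/s.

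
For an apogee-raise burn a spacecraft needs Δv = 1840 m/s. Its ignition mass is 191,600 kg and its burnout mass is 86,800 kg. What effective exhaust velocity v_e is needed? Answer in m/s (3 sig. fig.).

ln(m₀/m_f) = ln(191600/86800) = ln(2.207) = 0.7918.
By the Tsiolkovsky rocket equation, v_e = Δv / ln(m₀/m_f) = 1840 / 0.7918 = 2323.8 m/s.

v_e ≈ 2320 m/s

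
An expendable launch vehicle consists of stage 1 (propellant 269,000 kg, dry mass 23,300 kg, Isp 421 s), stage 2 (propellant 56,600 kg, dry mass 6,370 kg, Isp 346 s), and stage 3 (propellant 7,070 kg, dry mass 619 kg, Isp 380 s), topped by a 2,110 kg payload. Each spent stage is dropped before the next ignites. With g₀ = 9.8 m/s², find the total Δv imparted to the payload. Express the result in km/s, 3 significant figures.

Δv ≈ 15.4 km/s

Ignition mass of stage 1 = 269,000+23,300 + 56,600+6,370 + 7,070+619 + 2,110 = 365,069 kg.
Stage 1: m₀ = 365,069 kg, m_f = 365,069 − 269,000 = 96,069 kg; Δv = 421×9.8×ln(3.8) = 4125.8×1.3350 ≈ 5508 m/s.
Stage 2: m₀ = 72,769 kg, m_f = 72,769 − 56,600 = 16,169 kg; Δv = 346×9.8×ln(4.501) = 3390.8×1.5042 ≈ 5100 m/s.
Stage 3: m₀ = 9,799 kg, m_f = 9,799 − 7,070 = 2,729 kg; Δv = 380×9.8×ln(3.591) = 3724.0×1.2783 ≈ 4761 m/s.
Total Δv = 5508 + 5100 + 4761 = 15369 m/s.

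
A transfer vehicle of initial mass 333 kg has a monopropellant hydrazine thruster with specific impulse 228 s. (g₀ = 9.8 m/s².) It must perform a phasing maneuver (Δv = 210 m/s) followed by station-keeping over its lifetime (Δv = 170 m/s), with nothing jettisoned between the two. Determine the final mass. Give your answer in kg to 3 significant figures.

final mass ≈ 281 kg

v_e = Isp · g₀ = 228 × 9.8 = 2234.4 m/s.
After the first burn: m = 333 × exp(−210/2234.4) = 333 × 0.91030 = 303.13 kg.
After the second burn: m = 303.13 × exp(−170/2234.4) = 303.13 × 0.92674 = 280.923 kg.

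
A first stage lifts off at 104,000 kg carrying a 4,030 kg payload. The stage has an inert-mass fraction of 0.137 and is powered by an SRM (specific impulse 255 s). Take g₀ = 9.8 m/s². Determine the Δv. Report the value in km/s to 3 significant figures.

Δv ≈ 4.42 km/s

Stage wet mass = m₀ − payload = 104,000 − 4,030 = 99,970 kg.
Stage dry mass = ε × stage wet mass = 0.137 × 99,970 = 13,695.9 kg.
Burnout mass m_f = stage dry + payload = 13,695.9 + 4,030 = 17,725.9 kg.
v_e = Isp · g₀ = 255 × 9.8 = 2499.0 m/s.
Δv = v_e · ln(104,000/17,725.9) = 2499.0 × ln(5.867) = 2499.0 × 1.7694 ≈ 4422 m/s.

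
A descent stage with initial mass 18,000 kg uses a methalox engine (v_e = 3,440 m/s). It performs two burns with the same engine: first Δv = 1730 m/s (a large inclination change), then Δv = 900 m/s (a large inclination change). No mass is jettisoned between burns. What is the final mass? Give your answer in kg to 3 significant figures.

final mass ≈ 8380 kg

After the first burn: m = 18000 × exp(−1730/3440.0) = 18000 × 0.60477 = 10,885.9 kg.
After the second burn: m = 10,885.9 × exp(−900/3440.0) = 10,885.9 × 0.76980 = 8,379.97 kg.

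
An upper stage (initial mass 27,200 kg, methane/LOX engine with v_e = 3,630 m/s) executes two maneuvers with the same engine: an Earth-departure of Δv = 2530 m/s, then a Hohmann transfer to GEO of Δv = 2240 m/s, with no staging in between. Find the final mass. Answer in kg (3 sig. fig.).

After the first burn: m = 27200 × exp(−2530/3630.0) = 27200 × 0.49809 = 13,548 kg.
After the second burn: m = 13,548 × exp(−2240/3630.0) = 13,548 × 0.53952 = 7,309.42 kg.

final mass ≈ 7310 kg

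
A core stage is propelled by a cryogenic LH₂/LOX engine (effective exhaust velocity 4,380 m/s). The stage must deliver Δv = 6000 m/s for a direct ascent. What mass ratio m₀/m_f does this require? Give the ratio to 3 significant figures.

By the Tsiolkovsky rocket equation, m₀/m_f = exp(Δv / v_e) = exp(6000 / 4380.0) = exp(1.3699) = 3.9348.

mass ratio ≈ 3.93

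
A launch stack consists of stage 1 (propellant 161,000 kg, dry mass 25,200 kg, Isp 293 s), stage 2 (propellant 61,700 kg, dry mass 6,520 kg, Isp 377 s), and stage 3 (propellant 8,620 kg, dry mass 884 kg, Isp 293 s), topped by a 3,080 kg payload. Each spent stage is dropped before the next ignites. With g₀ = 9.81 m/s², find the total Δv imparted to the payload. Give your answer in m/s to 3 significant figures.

Ignition mass of stage 1 = 161,000+25,200 + 61,700+6,520 + 8,620+884 + 3,080 = 267,004 kg.
Stage 1: m₀ = 267,004 kg, m_f = 267,004 − 161,000 = 106,004 kg; Δv = 293×9.81×ln(2.519) = 2874.3×0.9238 ≈ 2655 m/s.
Stage 2: m₀ = 80,804 kg, m_f = 80,804 − 61,700 = 19,104 kg; Δv = 377×9.81×ln(4.23) = 3698.4×1.4421 ≈ 5334 m/s.
Stage 3: m₀ = 12,584 kg, m_f = 12,584 − 8,620 = 3,964 kg; Δv = 293×9.81×ln(3.175) = 2874.3×1.1552 ≈ 3320 m/s.
Total Δv = 2655 + 5334 + 3320 = 11309 m/s.

Δv ≈ 11300 m/s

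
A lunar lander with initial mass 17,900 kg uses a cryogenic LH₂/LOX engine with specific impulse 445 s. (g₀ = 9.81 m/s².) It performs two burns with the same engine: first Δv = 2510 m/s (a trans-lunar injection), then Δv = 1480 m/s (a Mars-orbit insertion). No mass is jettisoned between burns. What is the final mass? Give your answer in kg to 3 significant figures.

final mass ≈ 7180 kg

v_e = Isp · g₀ = 445 × 9.81 = 4365.4 m/s.
After the first burn: m = 17900 × exp(−2510/4365.4) = 17900 × 0.56272 = 10,072.7 kg.
After the second burn: m = 10,072.7 × exp(−1480/4365.4) = 10,072.7 × 0.71246 = 7,176.4 kg.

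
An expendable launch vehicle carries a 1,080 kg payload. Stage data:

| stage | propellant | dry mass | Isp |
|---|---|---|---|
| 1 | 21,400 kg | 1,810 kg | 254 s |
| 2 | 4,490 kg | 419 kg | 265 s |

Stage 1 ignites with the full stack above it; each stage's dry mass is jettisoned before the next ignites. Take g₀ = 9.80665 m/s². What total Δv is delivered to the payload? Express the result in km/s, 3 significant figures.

Δv ≈ 6.89 km/s

Ignition mass of stage 1 = 21,400+1,810 + 4,490+419 + 1,080 = 29,199 kg.
Stage 1: m₀ = 29,199 kg, m_f = 29,199 − 21,400 = 7,799 kg; Δv = 254×9.80665×ln(3.744) = 2490.9×1.3201 ≈ 3288 m/s.
Stage 2: m₀ = 5,989 kg, m_f = 5,989 − 4,490 = 1,499 kg; Δv = 265×9.80665×ln(3.995) = 2598.8×1.3851 ≈ 3600 m/s.
Total Δv = 3288 + 3600 = 6888 m/s.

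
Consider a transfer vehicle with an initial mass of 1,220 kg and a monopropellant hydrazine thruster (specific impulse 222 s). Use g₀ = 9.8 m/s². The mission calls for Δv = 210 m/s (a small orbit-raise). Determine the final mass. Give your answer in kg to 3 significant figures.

final mass ≈ 1110 kg

v_e = Isp · g₀ = 222 × 9.8 = 2175.6 m/s.
m₀/m_f = exp(Δv / v_e) = exp(210 / 2175.6) = exp(0.0965) = 1.1013.
m_f = m₀ / 1.1013 = 1,220 / 1.1013 = 1,107.78 kg.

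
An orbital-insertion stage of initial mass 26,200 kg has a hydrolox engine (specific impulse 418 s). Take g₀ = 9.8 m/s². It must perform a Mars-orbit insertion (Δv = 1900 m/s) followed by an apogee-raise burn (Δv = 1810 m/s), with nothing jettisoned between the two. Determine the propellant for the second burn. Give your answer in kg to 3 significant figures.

v_e = Isp · g₀ = 418 × 9.8 = 4096.4 m/s.
After the first burn: m = 26200 × exp(−1900/4096.4) = 26200 × 0.62888 = 16,476.7 kg.
After the second burn: m = 16,476.7 × exp(−1810/4096.4) = 16,476.7 × 0.64285 = 10,592 kg.
Second-burn propellant = 16,476.7 − 10,592 = 5,884.7 kg.

propellant for the second burn ≈ 5880 kg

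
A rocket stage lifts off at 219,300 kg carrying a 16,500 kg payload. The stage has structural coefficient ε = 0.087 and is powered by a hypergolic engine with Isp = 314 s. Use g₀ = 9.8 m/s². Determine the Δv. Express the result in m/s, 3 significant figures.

Δv ≈ 5720 m/s

Stage wet mass = m₀ − payload = 219,300 − 16,500 = 202,800 kg.
Stage dry mass = ε × stage wet mass = 0.087 × 202,800 = 17,643.6 kg.
Burnout mass m_f = stage dry + payload = 17,643.6 + 16,500 = 34,143.6 kg.
v_e = Isp · g₀ = 314 × 9.8 = 3077.2 m/s.
From the ideal rocket equation, Δv = v_e · ln(219,300/34,143.6) = 3077.2 × ln(6.423) = 3077.2 × 1.8599 ≈ 5723 m/s.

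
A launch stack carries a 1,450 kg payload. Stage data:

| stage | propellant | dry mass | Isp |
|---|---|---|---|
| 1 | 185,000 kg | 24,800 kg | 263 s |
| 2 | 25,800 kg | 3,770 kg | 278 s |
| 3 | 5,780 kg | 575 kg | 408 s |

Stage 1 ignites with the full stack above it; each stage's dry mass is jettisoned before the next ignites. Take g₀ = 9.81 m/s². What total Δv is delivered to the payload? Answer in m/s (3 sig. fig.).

Ignition mass of stage 1 = 185,000+24,800 + 25,800+3,770 + 5,780+575 + 1,450 = 247,175 kg.
Stage 1: m₀ = 247,175 kg, m_f = 247,175 − 185,000 = 62,175 kg; Δv = 263×9.81×ln(3.975) = 2580.0×1.3801 ≈ 3561 m/s.
Stage 2: m₀ = 37,375 kg, m_f = 37,375 − 25,800 = 11,575 kg; Δv = 278×9.81×ln(3.229) = 2727.2×1.1722 ≈ 3197 m/s.
Stage 3: m₀ = 7,805 kg, m_f = 7,805 − 5,780 = 2,025 kg; Δv = 408×9.81×ln(3.854) = 4002.5×1.3492 ≈ 5400 m/s.
Total Δv = 3561 + 3197 + 5400 = 12158 m/s.

Δv ≈ 12200 m/s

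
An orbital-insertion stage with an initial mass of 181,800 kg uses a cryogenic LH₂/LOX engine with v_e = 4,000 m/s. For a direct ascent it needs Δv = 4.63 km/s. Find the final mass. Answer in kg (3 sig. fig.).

Rocket equation: m₀/m_f = exp(Δv / v_e) = exp(4630 / 4000.0) = exp(1.1575) = 3.1820.
m_f = m₀ / 3.1820 = 181,800 / 3.1820 = 57,133.9 kg.

final mass ≈ 57100 kg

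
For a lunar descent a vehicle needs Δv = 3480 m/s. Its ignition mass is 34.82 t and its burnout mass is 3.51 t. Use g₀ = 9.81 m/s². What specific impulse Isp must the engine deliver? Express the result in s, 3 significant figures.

Isp ≈ 155 s

ln(m₀/m_f) = ln(34820/3510) = ln(9.92) = 2.2946.
v_e = Δv / ln(m₀/m_f) = 3480 / 2.2946 = 1516.6 m/s.
Isp = v_e / g₀ = 1516.6 / 9.81 = 154.6 s.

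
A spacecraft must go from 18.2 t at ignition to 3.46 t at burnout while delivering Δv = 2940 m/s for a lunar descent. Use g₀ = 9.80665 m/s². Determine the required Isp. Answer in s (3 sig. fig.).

Isp ≈ 181 s

ln(m₀/m_f) = ln(18200/3460) = ln(5.26) = 1.6602.
Using Δv = v_e ln(m₀/m_f): v_e = Δv / ln(m₀/m_f) = 2940 / 1.6602 = 1770.9 m/s.
Isp = v_e / g₀ = 1770.9 / 9.80665 = 180.6 s.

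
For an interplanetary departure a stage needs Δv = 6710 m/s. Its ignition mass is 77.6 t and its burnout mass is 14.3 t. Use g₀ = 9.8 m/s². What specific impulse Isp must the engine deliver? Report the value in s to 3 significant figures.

Isp ≈ 405 s

ln(m₀/m_f) = ln(77600/14300) = ln(5.427) = 1.6913.
By the Tsiolkovsky rocket equation, v_e = Δv / ln(m₀/m_f) = 6710 / 1.6913 = 3967.3 m/s.
Isp = v_e / g₀ = 3967.3 / 9.8 = 404.8 s.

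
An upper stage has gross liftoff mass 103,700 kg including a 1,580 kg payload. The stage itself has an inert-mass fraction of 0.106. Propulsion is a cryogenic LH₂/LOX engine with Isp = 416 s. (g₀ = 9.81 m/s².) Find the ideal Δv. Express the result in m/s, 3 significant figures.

Δv ≈ 8670 m/s

Stage wet mass = m₀ − payload = 103,700 − 1,580 = 102,120 kg.
Stage dry mass = ε × stage wet mass = 0.106 × 102,120 = 10,824.7 kg.
Burnout mass m_f = stage dry + payload = 10,824.7 + 1,580 = 12,404.7 kg.
v_e = Isp · g₀ = 416 × 9.81 = 4081.0 m/s.
Δv = v_e · ln(103,700/12,404.7) = 4081.0 × ln(8.36) = 4081.0 × 2.1234 ≈ 8666 m/s.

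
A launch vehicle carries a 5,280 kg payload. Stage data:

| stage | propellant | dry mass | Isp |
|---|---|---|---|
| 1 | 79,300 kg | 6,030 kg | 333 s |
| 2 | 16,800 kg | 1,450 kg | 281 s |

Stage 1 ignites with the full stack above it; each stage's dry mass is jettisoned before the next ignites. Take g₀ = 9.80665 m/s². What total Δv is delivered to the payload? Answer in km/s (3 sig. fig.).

Δv ≈ 7.71 km/s

Ignition mass of stage 1 = 79,300+6,030 + 16,800+1,450 + 5,280 = 108,860 kg.
Stage 1: m₀ = 108,860 kg, m_f = 108,860 − 79,300 = 29,560 kg; Δv = 333×9.80665×ln(3.683) = 3265.6×1.3036 ≈ 4257 m/s.
Stage 2: m₀ = 23,530 kg, m_f = 23,530 − 16,800 = 6,730 kg; Δv = 281×9.80665×ln(3.496) = 2755.7×1.2517 ≈ 3449 m/s.
Total Δv = 4257 + 3449 = 7706 m/s.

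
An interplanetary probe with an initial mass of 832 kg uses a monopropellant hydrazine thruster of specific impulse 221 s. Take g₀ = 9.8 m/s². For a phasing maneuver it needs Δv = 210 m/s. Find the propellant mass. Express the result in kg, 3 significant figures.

v_e = Isp · g₀ = 221 × 9.8 = 2165.8 m/s.
Rocket equation: m₀/m_f = exp(Δv / v_e) = exp(210 / 2165.8) = exp(0.0970) = 1.1018.
m_f = 832 / 1.1018 = 755.128 kg, so propellant = m₀ − m_f = 832 − 755.128 = 76.872 kg.

propellant mass ≈ 76.9 kg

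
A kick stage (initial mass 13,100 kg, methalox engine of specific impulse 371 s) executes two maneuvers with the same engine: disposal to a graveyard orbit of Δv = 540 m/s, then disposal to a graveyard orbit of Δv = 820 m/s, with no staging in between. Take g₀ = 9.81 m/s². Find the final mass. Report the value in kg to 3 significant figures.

final mass ≈ 9020 kg

v_e = Isp · g₀ = 371 × 9.81 = 3639.5 m/s.
After the first burn: m = 13100 × exp(−540/3639.5) = 13100 × 0.86211 = 11,293.6 kg.
After the second burn: m = 11,293.6 × exp(−820/3639.5) = 11,293.6 × 0.79827 = 9,015.34 kg.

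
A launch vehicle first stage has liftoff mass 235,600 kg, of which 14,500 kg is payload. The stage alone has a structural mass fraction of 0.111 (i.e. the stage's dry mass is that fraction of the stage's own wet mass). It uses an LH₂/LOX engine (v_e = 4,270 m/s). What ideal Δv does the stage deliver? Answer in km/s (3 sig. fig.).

Stage wet mass = m₀ − payload = 235,600 − 14,500 = 221,100 kg.
Stage dry mass = ε × stage wet mass = 0.111 × 221,100 = 24,542.1 kg.
Burnout mass m_f = stage dry + payload = 24,542.1 + 14,500 = 39,042.1 kg.
Rocket equation: Δv = v_e · ln(235,600/39,042.1) = 4270.0 × ln(6.035) = 4270.0 × 1.7975 ≈ 7675 m/s.

Δv ≈ 7.68 km/s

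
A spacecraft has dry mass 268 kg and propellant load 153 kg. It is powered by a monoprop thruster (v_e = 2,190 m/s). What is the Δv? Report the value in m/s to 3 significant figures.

Δv ≈ 989 m/s

m₀ = m_dry + m_prop = 268 + 153 = 421 kg.
Δv = v_e · ln(m₀/m_f) = 2190.0 × ln(1.571) = 2190.0 × 0.4516 ≈ 989.1 m/s.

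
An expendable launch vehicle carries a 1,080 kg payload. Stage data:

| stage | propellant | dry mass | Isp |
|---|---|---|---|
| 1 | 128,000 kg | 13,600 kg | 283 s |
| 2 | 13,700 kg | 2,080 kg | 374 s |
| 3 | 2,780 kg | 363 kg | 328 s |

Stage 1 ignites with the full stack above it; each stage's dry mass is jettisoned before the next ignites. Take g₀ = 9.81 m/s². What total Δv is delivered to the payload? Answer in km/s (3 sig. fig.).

Ignition mass of stage 1 = 128,000+13,600 + 13,700+2,080 + 2,780+363 + 1,080 = 161,603 kg.
Stage 1: m₀ = 161,603 kg, m_f = 161,603 − 128,000 = 33,603 kg; Δv = 283×9.81×ln(4.809) = 2776.2×1.5705 ≈ 4360 m/s.
Stage 2: m₀ = 20,003 kg, m_f = 20,003 − 13,700 = 6,303 kg; Δv = 374×9.81×ln(3.174) = 3668.9×1.1549 ≈ 4237 m/s.
Stage 3: m₀ = 4,223 kg, m_f = 4,223 − 2,780 = 1,443 kg; Δv = 328×9.81×ln(2.927) = 3217.7×1.0738 ≈ 3455 m/s.
Total Δv = 4360 + 4237 + 3455 = 12052 m/s.

Δv ≈ 12.1 km/s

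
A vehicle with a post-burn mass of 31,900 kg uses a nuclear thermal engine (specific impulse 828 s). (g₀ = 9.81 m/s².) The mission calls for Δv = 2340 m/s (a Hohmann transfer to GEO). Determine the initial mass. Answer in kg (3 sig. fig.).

initial mass ≈ 42600 kg

v_e = Isp · g₀ = 828 × 9.81 = 8122.7 m/s.
Using Δv = v_e ln(m₀/m_f): m₀/m_f = exp(Δv / v_e) = exp(2340 / 8122.7) = exp(0.2881) = 1.3339.
m₀ = m_f × 1.3339 = 31,900 × 1.3339 = 42,551.4 kg.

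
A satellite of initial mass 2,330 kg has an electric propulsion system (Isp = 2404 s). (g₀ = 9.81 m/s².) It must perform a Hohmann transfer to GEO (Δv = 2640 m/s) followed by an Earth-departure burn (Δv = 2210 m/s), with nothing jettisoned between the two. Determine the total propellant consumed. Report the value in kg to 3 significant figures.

v_e = Isp · g₀ = 2404 × 9.81 = 23583.2 m/s.
After the first burn: m = 2330 × exp(−2640/23583.2) = 2330 × 0.89409 = 2,083.23 kg.
After the second burn: m = 2,083.23 × exp(−2210/23583.2) = 2,083.23 × 0.91055 = 1,896.89 kg.
Total propellant = m₀ − m_final = 2330 − 1,896.89 = 433.11 kg.

total propellant consumed ≈ 433 kg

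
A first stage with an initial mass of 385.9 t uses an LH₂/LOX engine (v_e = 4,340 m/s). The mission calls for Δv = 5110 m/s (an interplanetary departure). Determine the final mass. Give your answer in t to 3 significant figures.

By the Tsiolkovsky rocket equation, m₀/m_f = exp(Δv / v_e) = exp(5110 / 4340.0) = exp(1.1774) = 3.2460.
m_f = m₀ / 3.2460 = 385.9 / 3.2460 = 118.885 t.

final mass ≈ 119 t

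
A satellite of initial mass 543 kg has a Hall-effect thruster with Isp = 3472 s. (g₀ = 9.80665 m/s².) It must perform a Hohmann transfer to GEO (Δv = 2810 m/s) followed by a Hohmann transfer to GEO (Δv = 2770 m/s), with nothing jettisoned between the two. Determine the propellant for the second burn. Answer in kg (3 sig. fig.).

v_e = Isp · g₀ = 3472 × 9.80665 = 34048.7 m/s.
After the first burn: m = 543 × exp(−2810/34048.7) = 543 × 0.92078 = 499.984 kg.
After the second burn: m = 499.984 × exp(−2770/34048.7) = 499.984 × 0.92187 = 460.92 kg.
Second-burn propellant = 499.984 − 460.92 = 39.064 kg.

propellant for the second burn ≈ 39.1 kg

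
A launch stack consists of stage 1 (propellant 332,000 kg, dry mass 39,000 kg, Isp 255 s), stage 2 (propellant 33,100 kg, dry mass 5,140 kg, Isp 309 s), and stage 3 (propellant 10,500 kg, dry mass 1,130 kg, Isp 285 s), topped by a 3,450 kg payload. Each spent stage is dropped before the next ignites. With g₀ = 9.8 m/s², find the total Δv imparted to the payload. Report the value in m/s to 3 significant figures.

Δv ≈ 10100 m/s

Ignition mass of stage 1 = 332,000+39,000 + 33,100+5,140 + 10,500+1,130 + 3,450 = 424,320 kg.
Stage 1: m₀ = 424,320 kg, m_f = 424,320 − 332,000 = 92,320 kg; Δv = 255×9.8×ln(4.596) = 2499.0×1.5252 ≈ 3812 m/s.
Stage 2: m₀ = 53,320 kg, m_f = 53,320 − 33,100 = 20,220 kg; Δv = 309×9.8×ln(2.637) = 3028.2×0.9696 ≈ 2936 m/s.
Stage 3: m₀ = 15,080 kg, m_f = 15,080 − 10,500 = 4,580 kg; Δv = 285×9.8×ln(3.293) = 2793.0×1.1917 ≈ 3328 m/s.
Total Δv = 3812 + 2936 + 3328 = 10076 m/s.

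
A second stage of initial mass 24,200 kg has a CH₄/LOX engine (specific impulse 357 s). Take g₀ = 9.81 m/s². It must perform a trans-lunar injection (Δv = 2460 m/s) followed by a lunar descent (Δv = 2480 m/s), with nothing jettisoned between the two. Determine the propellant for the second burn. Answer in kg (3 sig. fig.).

v_e = Isp · g₀ = 357 × 9.81 = 3502.2 m/s.
After the first burn: m = 24200 × exp(−2460/3502.2) = 24200 × 0.49538 = 11,988.2 kg.
After the second burn: m = 11,988.2 × exp(−2480/3502.2) = 11,988.2 × 0.49256 = 5,904.91 kg.
Second-burn propellant = 11,988.2 − 5,904.91 = 6,083.29 kg.

propellant for the second burn ≈ 6080 kg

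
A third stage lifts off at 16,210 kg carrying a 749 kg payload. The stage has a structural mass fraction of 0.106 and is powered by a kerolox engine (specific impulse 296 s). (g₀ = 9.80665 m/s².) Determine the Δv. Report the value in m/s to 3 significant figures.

Δv ≈ 5560 m/s

Stage wet mass = m₀ − payload = 16,210 − 749 = 15,461 kg.
Stage dry mass = ε × stage wet mass = 0.106 × 15,461 = 1,638.87 kg.
Burnout mass m_f = stage dry + payload = 1,638.87 + 749 = 2,387.87 kg.
v_e = Isp · g₀ = 296 × 9.80665 = 2902.8 m/s.
Δv = v_e · ln(16,210/2,387.87) = 2902.8 × ln(6.788) = 2902.8 × 1.9152 ≈ 5559 m/s.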